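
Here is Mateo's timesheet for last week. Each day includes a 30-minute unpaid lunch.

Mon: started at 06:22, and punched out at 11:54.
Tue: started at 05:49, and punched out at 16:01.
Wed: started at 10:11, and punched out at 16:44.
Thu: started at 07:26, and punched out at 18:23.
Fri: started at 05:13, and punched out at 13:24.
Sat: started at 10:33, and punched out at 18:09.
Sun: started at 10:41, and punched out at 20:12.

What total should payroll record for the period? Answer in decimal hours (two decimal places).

55.03 hours

Mon: 06:22–11:54 = 5 h 32 min; less 30 min break → 5 h 2 min
Tue: 05:49–16:01 = 10 h 12 min; less 30 min break → 9 h 42 min
Wed: 10:11–16:44 = 6 h 33 min; less 30 min break → 6 h 3 min
Thu: 07:26–18:23 = 10 h 57 min; less 30 min break → 10 h 27 min
Fri: 05:13–13:24 = 8 h 11 min; less 30 min break → 7 h 41 min
Sat: 10:33–18:09 = 7 h 36 min; less 30 min break → 7 h 6 min
Sun: 10:41–20:12 = 9 h 31 min; less 30 min break → 9 h 1 min
Total: 5 h 2 min + 9 h 42 min + 6 h 3 min + 10 h 27 min + 7 h 41 min + 7 h 6 min + 9 h 1 min = 55 h 2 min.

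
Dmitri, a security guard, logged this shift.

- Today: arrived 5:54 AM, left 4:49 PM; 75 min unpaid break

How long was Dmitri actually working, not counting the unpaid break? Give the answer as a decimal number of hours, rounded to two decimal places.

Today: 5:54 AM–4:49 PM = 10 h 55 min; less 75 min break → 9 h 40 min

9.67 hours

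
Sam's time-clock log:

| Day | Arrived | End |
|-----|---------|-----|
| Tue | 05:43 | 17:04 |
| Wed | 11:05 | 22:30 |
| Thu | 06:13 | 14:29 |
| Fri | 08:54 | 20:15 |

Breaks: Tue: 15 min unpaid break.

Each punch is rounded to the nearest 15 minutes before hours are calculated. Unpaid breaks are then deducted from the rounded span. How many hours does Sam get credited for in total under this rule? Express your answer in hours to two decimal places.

Tue: in 05:43→05:45, out 17:04→17:00; 11 h 15 min − 15 min = 11 h 0 min
Wed: in 11:05→11:00, out 22:30→22:30; 11 h 30 min
Thu: in 06:13→06:15, out 14:29→14:30; 8 h 15 min
Fri: in 08:54→09:00, out 20:15→20:15; 11 h 15 min
Total credited: 42 h 0 min.

42.00 hours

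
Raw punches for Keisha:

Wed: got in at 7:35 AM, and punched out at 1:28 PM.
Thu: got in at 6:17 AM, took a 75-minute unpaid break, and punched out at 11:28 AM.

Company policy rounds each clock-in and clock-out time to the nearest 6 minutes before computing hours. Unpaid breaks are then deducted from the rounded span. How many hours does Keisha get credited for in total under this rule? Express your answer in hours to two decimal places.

Wed: in 7:35 AM→7:36 AM, out 1:28 PM→1:30 PM; 5 h 54 min
Thu: in 6:17 AM→6:18 AM, out 11:28 AM→11:30 AM; 5 h 12 min − 75 min = 3 h 57 min
Total credited: 9 h 51 min.

9.85 hours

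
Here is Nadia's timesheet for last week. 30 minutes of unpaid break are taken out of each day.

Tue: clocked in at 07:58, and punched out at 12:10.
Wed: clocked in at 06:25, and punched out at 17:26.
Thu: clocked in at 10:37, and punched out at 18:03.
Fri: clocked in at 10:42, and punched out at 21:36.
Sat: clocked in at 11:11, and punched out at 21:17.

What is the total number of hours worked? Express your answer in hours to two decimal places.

41.15 hours

Tue: 07:58–12:10 = 4 h 12 min; less 30 min break → 3 h 42 min
Wed: 06:25–17:26 = 11 h 1 min; less 30 min break → 10 h 31 min
Thu: 10:37–18:03 = 7 h 26 min; less 30 min break → 6 h 56 min
Fri: 10:42–21:36 = 10 h 54 min; less 30 min break → 10 h 24 min
Sat: 11:11–21:17 = 10 h 6 min; less 30 min break → 9 h 36 min
Total: 3 h 42 min + 10 h 31 min + 6 h 56 min + 10 h 24 min + 9 h 36 min = 41 h 9 min.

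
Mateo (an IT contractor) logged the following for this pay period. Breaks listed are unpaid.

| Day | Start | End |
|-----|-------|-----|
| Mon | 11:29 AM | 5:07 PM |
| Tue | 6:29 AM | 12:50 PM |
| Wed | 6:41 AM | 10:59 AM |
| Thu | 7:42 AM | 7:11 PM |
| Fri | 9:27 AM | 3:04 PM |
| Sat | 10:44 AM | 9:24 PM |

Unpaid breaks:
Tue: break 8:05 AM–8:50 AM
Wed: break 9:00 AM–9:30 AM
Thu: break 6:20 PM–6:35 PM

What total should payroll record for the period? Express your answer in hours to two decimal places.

42.55 hours

Mon: 11:29 AM–5:07 PM = 5 h 38 min
Tue: 6:29 AM–12:50 PM = 6 h 21 min; less 45 min break → 5 h 36 min
Wed: 6:41 AM–10:59 AM = 4 h 18 min; less 30 min break → 3 h 48 min
Thu: 7:42 AM–7:11 PM = 11 h 29 min; less 15 min break → 11 h 14 min
Fri: 9:27 AM–3:04 PM = 5 h 37 min
Sat: 10:44 AM–9:24 PM = 10 h 40 min
Total: 5 h 38 min + 5 h 36 min + 3 h 48 min + 11 h 14 min + 5 h 37 min + 10 h 40 min = 42 h 33 min.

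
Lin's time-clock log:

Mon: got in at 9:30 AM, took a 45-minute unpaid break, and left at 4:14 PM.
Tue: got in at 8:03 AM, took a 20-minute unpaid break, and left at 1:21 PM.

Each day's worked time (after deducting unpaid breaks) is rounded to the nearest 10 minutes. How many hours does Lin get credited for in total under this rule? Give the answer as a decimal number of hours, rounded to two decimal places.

11.00 hours

Mon: 9:30 AM–4:14 PM = 6 h 44 min − 45 min = 5 h 59 min → rounds to 6 h 0 min
Tue: 8:03 AM–1:21 PM = 5 h 18 min − 20 min = 4 h 58 min → rounds to 5 h 0 min
Total credited: 11 h 0 min.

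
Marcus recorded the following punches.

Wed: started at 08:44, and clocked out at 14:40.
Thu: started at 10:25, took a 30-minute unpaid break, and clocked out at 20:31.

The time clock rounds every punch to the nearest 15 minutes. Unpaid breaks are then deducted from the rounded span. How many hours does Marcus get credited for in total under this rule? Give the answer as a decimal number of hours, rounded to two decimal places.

Wed: in 08:44→08:45, out 14:40→14:45; 6 h 0 min
Thu: in 10:25→10:30, out 20:31→20:30; 10 h 0 min − 30 min = 9 h 30 min
Total credited: 15 h 30 min.

15.50 hours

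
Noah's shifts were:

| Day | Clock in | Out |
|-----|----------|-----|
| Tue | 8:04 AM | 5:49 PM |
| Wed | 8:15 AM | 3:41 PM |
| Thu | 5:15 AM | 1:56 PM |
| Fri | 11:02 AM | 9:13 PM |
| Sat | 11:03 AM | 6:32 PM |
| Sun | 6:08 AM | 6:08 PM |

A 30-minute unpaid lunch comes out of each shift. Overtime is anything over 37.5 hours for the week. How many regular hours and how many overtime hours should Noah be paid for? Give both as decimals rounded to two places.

Regular 37.50 hours, overtime 15.03 hours

Tue: 8:04 AM–5:49 PM = 9 h 45 min; less 30 min break → 9 h 15 min
Wed: 8:15 AM–3:41 PM = 7 h 26 min; less 30 min break → 6 h 56 min
Thu: 5:15 AM–1:56 PM = 8 h 41 min; less 30 min break → 8 h 11 min
Fri: 11:02 AM–9:13 PM = 10 h 11 min; less 30 min break → 9 h 41 min
Sat: 11:03 AM–6:32 PM = 7 h 29 min; less 30 min break → 6 h 59 min
Sun: 6:08 AM–6:08 PM = 12 h 0 min; less 30 min break → 11 h 30 min
Total worked: 52 h 32 min = 52.53 h.
Threshold 37.5 h → overtime 15 h 2 min, regular 37 h 30 min.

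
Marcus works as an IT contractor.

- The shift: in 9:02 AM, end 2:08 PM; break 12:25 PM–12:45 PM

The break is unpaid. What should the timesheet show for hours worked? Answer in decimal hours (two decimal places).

The shift: 9:02 AM–2:08 PM = 5 h 6 min; less 20 min break → 4 h 46 min

4.77 hours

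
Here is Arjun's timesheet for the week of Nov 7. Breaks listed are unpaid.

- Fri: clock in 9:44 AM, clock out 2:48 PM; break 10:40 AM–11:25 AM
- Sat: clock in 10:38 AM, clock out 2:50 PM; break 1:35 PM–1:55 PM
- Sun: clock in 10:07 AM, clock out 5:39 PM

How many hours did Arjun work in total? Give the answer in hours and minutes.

Fri: 9:44 AM–2:48 PM = 5 h 4 min; less 45 min break → 4 h 19 min
Sat: 10:38 AM–2:50 PM = 4 h 12 min; less 20 min break → 3 h 52 min
Sun: 10:07 AM–5:39 PM = 7 h 32 min
Total: 4 h 19 min + 3 h 52 min + 7 h 32 min = 15 h 43 min.

15 h 43 min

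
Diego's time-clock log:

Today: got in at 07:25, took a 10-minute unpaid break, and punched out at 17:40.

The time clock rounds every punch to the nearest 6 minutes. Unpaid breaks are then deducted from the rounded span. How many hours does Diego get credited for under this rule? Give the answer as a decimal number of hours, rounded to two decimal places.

10.13 hours

Today: in 07:25→07:24, out 17:40→17:42; 10 h 18 min − 10 min = 10 h 8 min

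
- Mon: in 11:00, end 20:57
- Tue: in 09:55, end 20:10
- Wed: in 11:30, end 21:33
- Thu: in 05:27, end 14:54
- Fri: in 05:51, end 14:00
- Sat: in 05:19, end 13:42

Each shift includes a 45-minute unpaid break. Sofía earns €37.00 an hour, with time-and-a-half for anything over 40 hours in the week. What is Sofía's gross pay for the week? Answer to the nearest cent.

Mon: 11:00–20:57 = 9 h 57 min; less 45 min break → 9 h 12 min
Tue: 09:55–20:10 = 10 h 15 min; less 45 min break → 9 h 30 min
Wed: 11:30–21:33 = 10 h 3 min; less 45 min break → 9 h 18 min
Thu: 05:27–14:54 = 9 h 27 min; less 45 min break → 8 h 42 min
Fri: 05:51–14:00 = 8 h 9 min; less 45 min break → 7 h 24 min
Sat: 05:19–13:42 = 8 h 23 min; less 45 min break → 7 h 38 min
Total worked: 51 h 44 min = 3104 min.
Regular 40 h 0 min = 2400 min at €37.00/h; overtime 11 h 44 min = 704 min at €55.50/h.
Pay = (2400 × €37.00 + 704 × €55.50) ÷ 60 = €2131.20.

€2131.20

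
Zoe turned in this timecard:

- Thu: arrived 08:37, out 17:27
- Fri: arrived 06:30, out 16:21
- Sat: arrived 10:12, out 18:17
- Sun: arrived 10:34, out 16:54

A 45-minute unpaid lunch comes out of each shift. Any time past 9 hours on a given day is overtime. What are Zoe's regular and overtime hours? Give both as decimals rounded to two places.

Thu: 08:37–17:27 = 8 h 50 min; less 45 min break → 8 h 5 min
Fri: 06:30–16:21 = 9 h 51 min; less 45 min break → 9 h 6 min
Sat: 10:12–18:17 = 8 h 5 min; less 45 min break → 7 h 20 min
Sun: 10:34–16:54 = 6 h 20 min; less 45 min break → 5 h 35 min
Thu reg 8 h 5 min / OT 0 h 0 min; Fri reg 9 h 0 min / OT 0 h 6 min; Sat reg 7 h 20 min / OT 0 h 0 min; Sun reg 5 h 35 min / OT 0 h 0 min.
Totals: regular 30 h 0 min, overtime 0 h 6 min.

Regular 30.00 hours, overtime 0.10 hours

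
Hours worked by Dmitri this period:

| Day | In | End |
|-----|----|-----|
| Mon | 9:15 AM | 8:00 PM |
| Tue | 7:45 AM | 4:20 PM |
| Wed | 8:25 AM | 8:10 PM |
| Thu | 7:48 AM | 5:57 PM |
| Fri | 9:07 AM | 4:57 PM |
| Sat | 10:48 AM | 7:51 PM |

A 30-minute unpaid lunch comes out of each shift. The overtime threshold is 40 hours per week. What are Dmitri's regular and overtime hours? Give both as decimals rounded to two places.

Mon: 9:15 AM–8:00 PM = 10 h 45 min; less 30 min break → 10 h 15 min
Tue: 7:45 AM–4:20 PM = 8 h 35 min; less 30 min break → 8 h 5 min
Wed: 8:25 AM–8:10 PM = 11 h 45 min; less 30 min break → 11 h 15 min
Thu: 7:48 AM–5:57 PM = 10 h 9 min; less 30 min break → 9 h 39 min
Fri: 9:07 AM–4:57 PM = 7 h 50 min; less 30 min break → 7 h 20 min
Sat: 10:48 AM–7:51 PM = 9 h 3 min; less 30 min break → 8 h 33 min
Total worked: 55 h 7 min = 55.12 h.
Threshold 40 h → overtime 15 h 7 min, regular 40 h 0 min.

Regular 40.00 hours, overtime 15.12 hours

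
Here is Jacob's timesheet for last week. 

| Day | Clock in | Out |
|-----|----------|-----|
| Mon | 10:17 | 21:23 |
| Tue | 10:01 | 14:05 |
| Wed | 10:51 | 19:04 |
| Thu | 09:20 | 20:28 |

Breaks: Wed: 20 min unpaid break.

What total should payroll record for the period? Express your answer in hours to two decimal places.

Mon: 10:17–21:23 = 11 h 6 min
Tue: 10:01–14:05 = 4 h 4 min
Wed: 10:51–19:04 = 8 h 13 min; less 20 min break → 7 h 53 min
Thu: 09:20–20:28 = 11 h 8 min
Total: 11 h 6 min + 4 h 4 min + 7 h 53 min + 11 h 8 min = 34 h 11 min.

34.18 hours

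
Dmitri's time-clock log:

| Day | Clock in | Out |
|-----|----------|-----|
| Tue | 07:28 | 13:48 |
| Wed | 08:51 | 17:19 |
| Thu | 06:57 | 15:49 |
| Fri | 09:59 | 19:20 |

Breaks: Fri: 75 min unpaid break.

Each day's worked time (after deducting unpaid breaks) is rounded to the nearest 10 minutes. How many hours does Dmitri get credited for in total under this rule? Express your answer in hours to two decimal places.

31.83 hours

Tue: 07:28–13:48 = 6 h 20 min → rounds to 6 h 20 min
Wed: 08:51–17:19 = 8 h 28 min → rounds to 8 h 30 min
Thu: 06:57–15:49 = 8 h 52 min → rounds to 8 h 50 min
Fri: 09:59–19:20 = 9 h 21 min − 75 min = 8 h 6 min → rounds to 8 h 10 min
Total credited: 31 h 50 min.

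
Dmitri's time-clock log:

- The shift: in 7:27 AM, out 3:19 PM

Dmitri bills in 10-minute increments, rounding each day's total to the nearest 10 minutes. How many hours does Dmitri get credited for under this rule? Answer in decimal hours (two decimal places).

The shift: 7:27 AM–3:19 PM = 7 h 52 min → rounds to 7 h 50 min

7.83 hours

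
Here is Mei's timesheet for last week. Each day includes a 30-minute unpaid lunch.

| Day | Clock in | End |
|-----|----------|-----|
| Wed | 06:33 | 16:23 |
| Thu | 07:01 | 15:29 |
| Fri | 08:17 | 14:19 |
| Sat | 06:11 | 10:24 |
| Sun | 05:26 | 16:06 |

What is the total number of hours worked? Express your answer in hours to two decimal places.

36.72 hours

Wed: 06:33–16:23 = 9 h 50 min; less 30 min break → 9 h 20 min
Thu: 07:01–15:29 = 8 h 28 min; less 30 min break → 7 h 58 min
Fri: 08:17–14:19 = 6 h 2 min; less 30 min break → 5 h 32 min
Sat: 06:11–10:24 = 4 h 13 min; less 30 min break → 3 h 43 min
Sun: 05:26–16:06 = 10 h 40 min; less 30 min break → 10 h 10 min
Total: 9 h 20 min + 7 h 58 min + 5 h 32 min + 3 h 43 min + 10 h 10 min = 36 h 43 min.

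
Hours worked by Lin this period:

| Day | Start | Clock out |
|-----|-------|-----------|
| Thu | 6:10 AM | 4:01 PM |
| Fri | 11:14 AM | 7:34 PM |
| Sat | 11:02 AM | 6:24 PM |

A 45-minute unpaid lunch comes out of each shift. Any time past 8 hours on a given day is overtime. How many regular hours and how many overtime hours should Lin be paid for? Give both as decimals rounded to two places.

Regular 22.20 hours, overtime 1.10 hours

Thu: 6:10 AM–4:01 PM = 9 h 51 min; less 45 min break → 9 h 6 min
Fri: 11:14 AM–7:34 PM = 8 h 20 min; less 45 min break → 7 h 35 min
Sat: 11:02 AM–6:24 PM = 7 h 22 min; less 45 min break → 6 h 37 min
Thu reg 8 h 0 min / OT 1 h 6 min; Fri reg 7 h 35 min / OT 0 h 0 min; Sat reg 6 h 37 min / OT 0 h 0 min.
Totals: regular 22 h 12 min, overtime 1 h 6 min.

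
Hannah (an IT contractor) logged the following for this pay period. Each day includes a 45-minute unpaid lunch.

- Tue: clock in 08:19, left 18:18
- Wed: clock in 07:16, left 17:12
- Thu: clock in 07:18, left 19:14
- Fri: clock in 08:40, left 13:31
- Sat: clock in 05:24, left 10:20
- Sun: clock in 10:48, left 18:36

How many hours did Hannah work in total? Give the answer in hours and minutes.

44 h 56 min

Tue: 08:19–18:18 = 9 h 59 min; less 45 min break → 9 h 14 min
Wed: 07:16–17:12 = 9 h 56 min; less 45 min break → 9 h 11 min
Thu: 07:18–19:14 = 11 h 56 min; less 45 min break → 11 h 11 min
Fri: 08:40–13:31 = 4 h 51 min; less 45 min break → 4 h 6 min
Sat: 05:24–10:20 = 4 h 56 min; less 45 min break → 4 h 11 min
Sun: 10:48–18:36 = 7 h 48 min; less 45 min break → 7 h 3 min
Total: 9 h 14 min + 9 h 11 min + 11 h 11 min + 4 h 6 min + 4 h 11 min + 7 h 3 min = 44 h 56 min.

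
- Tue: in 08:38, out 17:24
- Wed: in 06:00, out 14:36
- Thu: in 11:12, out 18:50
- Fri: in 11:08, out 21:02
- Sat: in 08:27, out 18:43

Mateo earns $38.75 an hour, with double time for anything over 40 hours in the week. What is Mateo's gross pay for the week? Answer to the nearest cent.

Tue: 08:38–17:24 = 8 h 46 min
Wed: 06:00–14:36 = 8 h 36 min
Thu: 11:12–18:50 = 7 h 38 min
Fri: 11:08–21:02 = 9 h 54 min
Sat: 08:27–18:43 = 10 h 16 min
Total worked: 45 h 10 min = 2710 min.
Regular 40 h 0 min = 2400 min at $38.75/h; overtime 5 h 10 min = 310 min at $77.50/h.
Pay = (2400 × $38.75 + 310 × $77.50) ÷ 60 = $1950.42.

$1950.42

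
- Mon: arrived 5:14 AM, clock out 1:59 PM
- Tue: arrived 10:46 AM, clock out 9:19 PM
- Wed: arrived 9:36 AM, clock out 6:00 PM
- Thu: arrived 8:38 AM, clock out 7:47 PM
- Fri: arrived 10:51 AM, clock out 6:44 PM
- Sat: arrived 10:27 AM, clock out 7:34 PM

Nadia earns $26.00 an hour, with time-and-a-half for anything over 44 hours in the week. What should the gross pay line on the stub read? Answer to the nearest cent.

Mon: 5:14 AM–1:59 PM = 8 h 45 min
Tue: 10:46 AM–9:19 PM = 10 h 33 min
Wed: 9:36 AM–6:00 PM = 8 h 24 min
Thu: 8:38 AM–7:47 PM = 11 h 9 min
Fri: 10:51 AM–6:44 PM = 7 h 53 min
Sat: 10:27 AM–7:34 PM = 9 h 7 min
Total worked: 55 h 51 min = 3351 min.
Regular 44 h 0 min = 2640 min at $26.00/h; overtime 11 h 51 min = 711 min at $39.00/h.
Pay = (2640 × $26.00 + 711 × $39.00) ÷ 60 = $1606.15.

$1606.15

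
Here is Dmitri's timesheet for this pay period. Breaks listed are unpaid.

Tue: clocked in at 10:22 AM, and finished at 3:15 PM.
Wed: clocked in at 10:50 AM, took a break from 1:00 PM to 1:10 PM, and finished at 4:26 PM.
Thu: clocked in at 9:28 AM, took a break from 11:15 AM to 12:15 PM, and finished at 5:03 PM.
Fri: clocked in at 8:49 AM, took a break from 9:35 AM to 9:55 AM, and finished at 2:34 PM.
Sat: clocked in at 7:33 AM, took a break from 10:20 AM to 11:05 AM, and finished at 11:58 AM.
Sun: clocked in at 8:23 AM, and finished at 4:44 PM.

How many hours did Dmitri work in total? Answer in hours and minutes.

Tue: 10:22 AM–3:15 PM = 4 h 53 min
Wed: 10:50 AM–4:26 PM = 5 h 36 min; less 10 min break → 5 h 26 min
Thu: 9:28 AM–5:03 PM = 7 h 35 min; less 60 min break → 6 h 35 min
Fri: 8:49 AM–2:34 PM = 5 h 45 min; less 20 min break → 5 h 25 min
Sat: 7:33 AM–11:58 AM = 4 h 25 min; less 45 min break → 3 h 40 min
Sun: 8:23 AM–4:44 PM = 8 h 21 min
Total: 4 h 53 min + 5 h 26 min + 6 h 35 min + 5 h 25 min + 3 h 40 min + 8 h 21 min = 34 h 20 min.

34 h 20 min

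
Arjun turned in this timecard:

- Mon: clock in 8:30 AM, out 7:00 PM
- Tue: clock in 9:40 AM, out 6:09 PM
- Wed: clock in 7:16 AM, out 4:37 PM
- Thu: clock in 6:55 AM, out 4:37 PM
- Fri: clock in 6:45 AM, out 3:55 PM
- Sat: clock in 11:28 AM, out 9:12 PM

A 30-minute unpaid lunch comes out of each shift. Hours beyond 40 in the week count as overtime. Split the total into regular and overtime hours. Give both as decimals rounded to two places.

Mon: 8:30 AM–7:00 PM = 10 h 30 min; less 30 min break → 10 h 0 min
Tue: 9:40 AM–6:09 PM = 8 h 29 min; less 30 min break → 7 h 59 min
Wed: 7:16 AM–4:37 PM = 9 h 21 min; less 30 min break → 8 h 51 min
Thu: 6:55 AM–4:37 PM = 9 h 42 min; less 30 min break → 9 h 12 min
Fri: 6:45 AM–3:55 PM = 9 h 10 min; less 30 min break → 8 h 40 min
Sat: 11:28 AM–9:12 PM = 9 h 44 min; less 30 min break → 9 h 14 min
Total worked: 53 h 56 min = 53.93 h.
Threshold 40 h → overtime 13 h 56 min, regular 40 h 0 min.

Regular 40.00 hours, overtime 13.93 hours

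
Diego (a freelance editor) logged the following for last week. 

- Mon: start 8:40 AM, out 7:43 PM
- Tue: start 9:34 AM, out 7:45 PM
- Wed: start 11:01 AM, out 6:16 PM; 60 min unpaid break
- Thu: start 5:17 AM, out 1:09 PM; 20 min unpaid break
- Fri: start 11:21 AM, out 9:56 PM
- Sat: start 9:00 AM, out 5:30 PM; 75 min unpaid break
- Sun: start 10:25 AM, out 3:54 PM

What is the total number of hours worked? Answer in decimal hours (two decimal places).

58.33 hours

Mon: 8:40 AM–7:43 PM = 11 h 3 min
Tue: 9:34 AM–7:45 PM = 10 h 11 min
Wed: 11:01 AM–6:16 PM = 7 h 15 min; less 60 min break → 6 h 15 min
Thu: 5:17 AM–1:09 PM = 7 h 52 min; less 20 min break → 7 h 32 min
Fri: 11:21 AM–9:56 PM = 10 h 35 min
Sat: 9:00 AM–5:30 PM = 8 h 30 min; less 75 min break → 7 h 15 min
Sun: 10:25 AM–3:54 PM = 5 h 29 min
Total: 11 h 3 min + 10 h 11 min + 6 h 15 min + 7 h 32 min + 10 h 35 min + 7 h 15 min + 5 h 29 min = 58 h 20 min.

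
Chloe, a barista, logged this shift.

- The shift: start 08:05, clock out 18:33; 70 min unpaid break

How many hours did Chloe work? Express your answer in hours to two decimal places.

The shift: 08:05–18:33 = 10 h 28 min; less 70 min break → 9 h 18 min

9.30 hours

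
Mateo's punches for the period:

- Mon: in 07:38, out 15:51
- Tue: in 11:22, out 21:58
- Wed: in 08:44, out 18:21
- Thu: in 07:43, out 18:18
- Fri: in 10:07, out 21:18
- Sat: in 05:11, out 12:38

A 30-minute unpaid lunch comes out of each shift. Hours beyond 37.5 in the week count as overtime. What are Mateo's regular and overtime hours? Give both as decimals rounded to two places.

Regular 37.50 hours, overtime 17.15 hours

Mon: 07:38–15:51 = 8 h 13 min; less 30 min break → 7 h 43 min
Tue: 11:22–21:58 = 10 h 36 min; less 30 min break → 10 h 6 min
Wed: 08:44–18:21 = 9 h 37 min; less 30 min break → 9 h 7 min
Thu: 07:43–18:18 = 10 h 35 min; less 30 min break → 10 h 5 min
Fri: 10:07–21:18 = 11 h 11 min; less 30 min break → 10 h 41 min
Sat: 05:11–12:38 = 7 h 27 min; less 30 min break → 6 h 57 min
Total worked: 54 h 39 min = 54.65 h.
Threshold 37.5 h → overtime 17 h 9 min, regular 37 h 30 min.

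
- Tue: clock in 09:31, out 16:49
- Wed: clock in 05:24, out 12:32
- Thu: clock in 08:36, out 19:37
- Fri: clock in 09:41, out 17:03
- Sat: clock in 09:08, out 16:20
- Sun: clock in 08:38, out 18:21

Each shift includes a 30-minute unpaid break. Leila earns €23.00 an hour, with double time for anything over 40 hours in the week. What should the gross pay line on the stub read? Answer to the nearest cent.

Tue: 09:31–16:49 = 7 h 18 min; less 30 min break → 6 h 48 min
Wed: 05:24–12:32 = 7 h 8 min; less 30 min break → 6 h 38 min
Thu: 08:36–19:37 = 11 h 1 min; less 30 min break → 10 h 31 min
Fri: 09:41–17:03 = 7 h 22 min; less 30 min break → 6 h 52 min
Sat: 09:08–16:20 = 7 h 12 min; less 30 min break → 6 h 42 min
Sun: 08:38–18:21 = 9 h 43 min; less 30 min break → 9 h 13 min
Total worked: 46 h 44 min = 2804 min.
Regular 40 h 0 min = 2400 min at €23.00/h; overtime 6 h 44 min = 404 min at €46.00/h.
Pay = (2400 × €23.00 + 404 × €46.00) ÷ 60 = €1229.73.

€1229.73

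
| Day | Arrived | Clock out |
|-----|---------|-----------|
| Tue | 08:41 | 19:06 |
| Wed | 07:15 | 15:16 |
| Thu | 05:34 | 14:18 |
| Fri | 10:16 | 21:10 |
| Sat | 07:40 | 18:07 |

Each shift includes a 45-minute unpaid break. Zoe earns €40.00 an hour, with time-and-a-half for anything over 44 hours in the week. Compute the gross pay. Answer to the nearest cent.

Tue: 08:41–19:06 = 10 h 25 min; less 45 min break → 9 h 40 min
Wed: 07:15–15:16 = 8 h 1 min; less 45 min break → 7 h 16 min
Thu: 05:34–14:18 = 8 h 44 min; less 45 min break → 7 h 59 min
Fri: 10:16–21:10 = 10 h 54 min; less 45 min break → 10 h 9 min
Sat: 07:40–18:07 = 10 h 27 min; less 45 min break → 9 h 42 min
Total worked: 44 h 46 min = 2686 min.
Regular 44 h 0 min = 2640 min at €40.00/h; overtime 0 h 46 min = 46 min at €60.00/h.
Pay = (2640 × €40.00 + 46 × €60.00) ÷ 60 = €1806.00.

€1806.00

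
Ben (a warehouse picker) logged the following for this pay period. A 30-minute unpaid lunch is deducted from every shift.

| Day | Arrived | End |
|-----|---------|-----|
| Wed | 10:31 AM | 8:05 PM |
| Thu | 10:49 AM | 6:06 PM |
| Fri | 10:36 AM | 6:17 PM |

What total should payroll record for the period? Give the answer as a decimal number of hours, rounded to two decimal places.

23.03 hours

Wed: 10:31 AM–8:05 PM = 9 h 34 min; less 30 min break → 9 h 4 min
Thu: 10:49 AM–6:06 PM = 7 h 17 min; less 30 min break → 6 h 47 min
Fri: 10:36 AM–6:17 PM = 7 h 41 min; less 30 min break → 7 h 11 min
Total: 9 h 4 min + 6 h 47 min + 7 h 11 min = 23 h 2 min.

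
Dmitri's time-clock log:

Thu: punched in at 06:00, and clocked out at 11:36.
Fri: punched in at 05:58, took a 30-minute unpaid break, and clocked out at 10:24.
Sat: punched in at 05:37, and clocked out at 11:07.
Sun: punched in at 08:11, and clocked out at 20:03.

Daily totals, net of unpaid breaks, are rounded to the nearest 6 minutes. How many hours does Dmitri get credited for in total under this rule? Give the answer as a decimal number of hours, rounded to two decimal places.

Thu: 06:00–11:36 = 5 h 36 min → rounds to 5 h 36 min
Fri: 05:58–10:24 = 4 h 26 min − 30 min = 3 h 56 min → rounds to 3 h 54 min
Sat: 05:37–11:07 = 5 h 30 min → rounds to 5 h 30 min
Sun: 08:11–20:03 = 11 h 52 min → rounds to 11 h 54 min
Total credited: 26 h 54 min.

26.90 hours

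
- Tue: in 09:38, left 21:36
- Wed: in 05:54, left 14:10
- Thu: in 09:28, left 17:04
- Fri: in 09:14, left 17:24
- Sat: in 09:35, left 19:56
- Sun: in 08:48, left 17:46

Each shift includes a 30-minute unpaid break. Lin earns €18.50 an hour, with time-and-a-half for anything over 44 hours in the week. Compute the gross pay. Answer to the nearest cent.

Tue: 09:38–21:36 = 11 h 58 min; less 30 min break → 11 h 28 min
Wed: 05:54–14:10 = 8 h 16 min; less 30 min break → 7 h 46 min
Thu: 09:28–17:04 = 7 h 36 min; less 30 min break → 7 h 6 min
Fri: 09:14–17:24 = 8 h 10 min; less 30 min break → 7 h 40 min
Sat: 09:35–19:56 = 10 h 21 min; less 30 min break → 9 h 51 min
Sun: 08:48–17:46 = 8 h 58 min; less 30 min break → 8 h 28 min
Total worked: 52 h 19 min = 3139 min.
Regular 44 h 0 min = 2640 min at €18.50/h; overtime 8 h 19 min = 499 min at €27.75/h.
Pay = (2640 × €18.50 + 499 × €27.75) ÷ 60 = €1044.79.

€1044.79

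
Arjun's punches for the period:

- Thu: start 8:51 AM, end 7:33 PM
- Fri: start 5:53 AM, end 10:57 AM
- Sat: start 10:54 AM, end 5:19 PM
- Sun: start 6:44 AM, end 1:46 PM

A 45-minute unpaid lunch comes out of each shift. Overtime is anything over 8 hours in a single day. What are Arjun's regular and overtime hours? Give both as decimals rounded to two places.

Thu: 8:51 AM–7:33 PM = 10 h 42 min; less 45 min break → 9 h 57 min
Fri: 5:53 AM–10:57 AM = 5 h 4 min; less 45 min break → 4 h 19 min
Sat: 10:54 AM–5:19 PM = 6 h 25 min; less 45 min break → 5 h 40 min
Sun: 6:44 AM–1:46 PM = 7 h 2 min; less 45 min break → 6 h 17 min
Thu reg 8 h 0 min / OT 1 h 57 min; Fri reg 4 h 19 min / OT 0 h 0 min; Sat reg 5 h 40 min / OT 0 h 0 min; Sun reg 6 h 17 min / OT 0 h 0 min.
Totals: regular 24 h 16 min, overtime 1 h 57 min.

Regular 24.27 hours, overtime 1.95 hours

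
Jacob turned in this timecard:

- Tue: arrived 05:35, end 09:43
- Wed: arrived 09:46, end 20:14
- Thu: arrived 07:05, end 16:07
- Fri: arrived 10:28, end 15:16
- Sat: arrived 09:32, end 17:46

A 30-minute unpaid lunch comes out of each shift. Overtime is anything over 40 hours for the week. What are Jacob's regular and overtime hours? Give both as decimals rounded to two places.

Regular 34.17 hours, overtime 0.00 hours

Tue: 05:35–09:43 = 4 h 8 min; less 30 min break → 3 h 38 min
Wed: 09:46–20:14 = 10 h 28 min; less 30 min break → 9 h 58 min
Thu: 07:05–16:07 = 9 h 2 min; less 30 min break → 8 h 32 min
Fri: 10:28–15:16 = 4 h 48 min; less 30 min break → 4 h 18 min
Sat: 09:32–17:46 = 8 h 14 min; less 30 min break → 7 h 44 min
Total worked: 34 h 10 min = 34.17 h.
Threshold 40 h → overtime 0 h 0 min, regular 34 h 10 min.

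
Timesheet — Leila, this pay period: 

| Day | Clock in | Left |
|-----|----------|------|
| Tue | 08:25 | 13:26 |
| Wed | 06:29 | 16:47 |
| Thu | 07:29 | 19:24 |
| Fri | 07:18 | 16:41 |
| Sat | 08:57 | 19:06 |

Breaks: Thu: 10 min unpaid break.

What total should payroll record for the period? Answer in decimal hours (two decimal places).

Tue: 08:25–13:26 = 5 h 1 min
Wed: 06:29–16:47 = 10 h 18 min
Thu: 07:29–19:24 = 11 h 55 min; less 10 min break → 11 h 45 min
Fri: 07:18–16:41 = 9 h 23 min
Sat: 08:57–19:06 = 10 h 9 min
Total: 5 h 1 min + 10 h 18 min + 11 h 45 min + 9 h 23 min + 10 h 9 min = 46 h 36 min.

46.60 hours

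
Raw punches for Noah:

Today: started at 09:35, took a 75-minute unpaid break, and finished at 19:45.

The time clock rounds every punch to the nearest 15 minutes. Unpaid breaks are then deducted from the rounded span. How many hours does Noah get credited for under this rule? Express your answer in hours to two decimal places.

Today: in 09:35→09:30, out 19:45→19:45; 10 h 15 min − 75 min = 9 h 0 min

9.00 hours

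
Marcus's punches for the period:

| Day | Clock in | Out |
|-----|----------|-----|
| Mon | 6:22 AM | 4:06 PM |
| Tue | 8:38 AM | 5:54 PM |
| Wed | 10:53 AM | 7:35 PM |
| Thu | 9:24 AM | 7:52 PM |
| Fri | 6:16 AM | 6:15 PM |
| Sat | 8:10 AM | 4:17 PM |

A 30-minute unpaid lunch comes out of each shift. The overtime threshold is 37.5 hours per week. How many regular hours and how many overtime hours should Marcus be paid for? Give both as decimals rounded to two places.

Regular 37.50 hours, overtime 17.77 hours

Mon: 6:22 AM–4:06 PM = 9 h 44 min; less 30 min break → 9 h 14 min
Tue: 8:38 AM–5:54 PM = 9 h 16 min; less 30 min break → 8 h 46 min
Wed: 10:53 AM–7:35 PM = 8 h 42 min; less 30 min break → 8 h 12 min
Thu: 9:24 AM–7:52 PM = 10 h 28 min; less 30 min break → 9 h 58 min
Fri: 6:16 AM–6:15 PM = 11 h 59 min; less 30 min break → 11 h 29 min
Sat: 8:10 AM–4:17 PM = 8 h 7 min; less 30 min break → 7 h 37 min
Total worked: 55 h 16 min = 55.27 h.
Threshold 37.5 h → overtime 17 h 46 min, regular 37 h 30 min.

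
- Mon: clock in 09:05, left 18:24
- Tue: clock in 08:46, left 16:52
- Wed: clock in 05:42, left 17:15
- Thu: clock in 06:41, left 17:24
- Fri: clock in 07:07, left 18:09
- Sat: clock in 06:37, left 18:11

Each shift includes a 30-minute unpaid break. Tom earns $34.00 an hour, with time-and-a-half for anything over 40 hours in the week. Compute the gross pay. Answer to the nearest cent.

Mon: 09:05–18:24 = 9 h 19 min; less 30 min break → 8 h 49 min
Tue: 08:46–16:52 = 8 h 6 min; less 30 min break → 7 h 36 min
Wed: 05:42–17:15 = 11 h 33 min; less 30 min break → 11 h 3 min
Thu: 06:41–17:24 = 10 h 43 min; less 30 min break → 10 h 13 min
Fri: 07:07–18:09 = 11 h 2 min; less 30 min break → 10 h 32 min
Sat: 06:37–18:11 = 11 h 34 min; less 30 min break → 11 h 4 min
Total worked: 59 h 17 min = 3557 min.
Regular 40 h 0 min = 2400 min at $34.00/h; overtime 19 h 17 min = 1157 min at $51.00/h.
Pay = (2400 × $34.00 + 1157 × $51.00) ÷ 60 = $2343.45.

$2343.45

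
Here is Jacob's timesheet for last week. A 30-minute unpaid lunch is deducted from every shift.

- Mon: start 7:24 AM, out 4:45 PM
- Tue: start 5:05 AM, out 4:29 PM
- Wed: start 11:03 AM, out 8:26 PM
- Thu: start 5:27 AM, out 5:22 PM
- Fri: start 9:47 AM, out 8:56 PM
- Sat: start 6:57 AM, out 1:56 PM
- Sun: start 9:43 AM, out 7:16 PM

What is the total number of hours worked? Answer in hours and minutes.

Mon: 7:24 AM–4:45 PM = 9 h 21 min; less 30 min break → 8 h 51 min
Tue: 5:05 AM–4:29 PM = 11 h 24 min; less 30 min break → 10 h 54 min
Wed: 11:03 AM–8:26 PM = 9 h 23 min; less 30 min break → 8 h 53 min
Thu: 5:27 AM–5:22 PM = 11 h 55 min; less 30 min break → 11 h 25 min
Fri: 9:47 AM–8:56 PM = 11 h 9 min; less 30 min break → 10 h 39 min
Sat: 6:57 AM–1:56 PM = 6 h 59 min; less 30 min break → 6 h 29 min
Sun: 9:43 AM–7:16 PM = 9 h 33 min; less 30 min break → 9 h 3 min
Total: 8 h 51 min + 10 h 54 min + 8 h 53 min + 11 h 25 min + 10 h 39 min + 6 h 29 min + 9 h 3 min = 66 h 14 min.

66 h 14 min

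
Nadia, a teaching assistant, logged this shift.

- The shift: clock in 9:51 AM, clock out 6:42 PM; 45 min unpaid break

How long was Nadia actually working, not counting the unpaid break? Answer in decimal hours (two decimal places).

8.10 hours

The shift: 9:51 AM–6:42 PM = 8 h 51 min; less 45 min break → 8 h 6 min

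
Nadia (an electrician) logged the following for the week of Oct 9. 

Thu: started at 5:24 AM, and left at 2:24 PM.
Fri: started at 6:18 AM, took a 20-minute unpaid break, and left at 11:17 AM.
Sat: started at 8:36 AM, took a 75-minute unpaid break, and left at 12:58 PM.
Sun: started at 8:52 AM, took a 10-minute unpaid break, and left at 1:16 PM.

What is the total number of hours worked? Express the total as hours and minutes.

Thu: 5:24 AM–2:24 PM = 9 h 0 min
Fri: 6:18 AM–11:17 AM = 4 h 59 min; less 20 min break → 4 h 39 min
Sat: 8:36 AM–12:58 PM = 4 h 22 min; less 75 min break → 3 h 7 min
Sun: 8:52 AM–1:16 PM = 4 h 24 min; less 10 min break → 4 h 14 min
Total: 9 h 0 min + 4 h 39 min + 3 h 7 min + 4 h 14 min = 21 h 0 min.

21 h 0 min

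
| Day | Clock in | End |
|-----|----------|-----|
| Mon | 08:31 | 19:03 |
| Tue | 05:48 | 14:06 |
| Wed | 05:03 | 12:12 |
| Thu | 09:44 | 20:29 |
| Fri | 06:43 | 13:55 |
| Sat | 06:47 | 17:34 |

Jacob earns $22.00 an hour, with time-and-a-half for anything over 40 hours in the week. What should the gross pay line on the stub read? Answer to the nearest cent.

$1365.65

Mon: 08:31–19:03 = 10 h 32 min
Tue: 05:48–14:06 = 8 h 18 min
Wed: 05:03–12:12 = 7 h 9 min
Thu: 09:44–20:29 = 10 h 45 min
Fri: 06:43–13:55 = 7 h 12 min
Sat: 06:47–17:34 = 10 h 47 min
Total worked: 54 h 43 min = 3283 min.
Regular 40 h 0 min = 2400 min at $22.00/h; overtime 14 h 43 min = 883 min at $33.00/h.
Pay = (2400 × $22.00 + 883 × $33.00) ÷ 60 = $1365.65.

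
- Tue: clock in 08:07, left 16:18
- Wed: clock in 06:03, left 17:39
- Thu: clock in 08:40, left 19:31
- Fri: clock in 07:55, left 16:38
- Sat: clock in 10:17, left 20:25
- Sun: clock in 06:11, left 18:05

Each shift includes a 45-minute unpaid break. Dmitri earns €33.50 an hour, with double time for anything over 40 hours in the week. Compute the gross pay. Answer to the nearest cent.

Tue: 08:07–16:18 = 8 h 11 min; less 45 min break → 7 h 26 min
Wed: 06:03–17:39 = 11 h 36 min; less 45 min break → 10 h 51 min
Thu: 08:40–19:31 = 10 h 51 min; less 45 min break → 10 h 6 min
Fri: 07:55–16:38 = 8 h 43 min; less 45 min break → 7 h 58 min
Sat: 10:17–20:25 = 10 h 8 min; less 45 min break → 9 h 23 min
Sun: 06:11–18:05 = 11 h 54 min; less 45 min break → 11 h 9 min
Total worked: 56 h 53 min = 3413 min.
Regular 40 h 0 min = 2400 min at €33.50/h; overtime 16 h 53 min = 1013 min at €67.00/h.
Pay = (2400 × €33.50 + 1013 × €67.00) ÷ 60 = €2471.18.

€2471.18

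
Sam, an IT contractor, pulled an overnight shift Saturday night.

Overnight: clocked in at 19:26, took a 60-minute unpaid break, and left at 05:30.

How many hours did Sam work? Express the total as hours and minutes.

Overnight: 19:26 → midnight = 4 h 34 min; midnight → 05:30 = 5 h 30 min; span 10 h 4 min; less 60 min break → 9 h 4 min

9 h 4 min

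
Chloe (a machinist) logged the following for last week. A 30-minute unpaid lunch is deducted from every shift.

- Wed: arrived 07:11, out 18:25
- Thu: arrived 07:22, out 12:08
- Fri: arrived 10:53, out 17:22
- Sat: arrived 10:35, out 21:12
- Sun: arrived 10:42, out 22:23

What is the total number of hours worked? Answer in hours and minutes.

Wed: 07:11–18:25 = 11 h 14 min; less 30 min break → 10 h 44 min
Thu: 07:22–12:08 = 4 h 46 min; less 30 min break → 4 h 16 min
Fri: 10:53–17:22 = 6 h 29 min; less 30 min break → 5 h 59 min
Sat: 10:35–21:12 = 10 h 37 min; less 30 min break → 10 h 7 min
Sun: 10:42–22:23 = 11 h 41 min; less 30 min break → 11 h 11 min
Total: 10 h 44 min + 4 h 16 min + 5 h 59 min + 10 h 7 min + 11 h 11 min = 42 h 17 min.

42 h 17 min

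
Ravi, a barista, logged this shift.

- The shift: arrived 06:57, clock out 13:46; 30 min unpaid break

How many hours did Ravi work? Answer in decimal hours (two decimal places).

The shift: 06:57–13:46 = 6 h 49 min; less 30 min break → 6 h 19 min

6.32 hours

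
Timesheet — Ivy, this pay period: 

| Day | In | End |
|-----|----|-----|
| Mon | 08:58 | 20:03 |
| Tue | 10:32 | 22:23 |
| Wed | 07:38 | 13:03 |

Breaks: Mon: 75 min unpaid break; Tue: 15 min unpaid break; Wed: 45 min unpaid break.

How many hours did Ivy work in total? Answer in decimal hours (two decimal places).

26.10 hours

Mon: 08:58–20:03 = 11 h 5 min; less 75 min break → 9 h 50 min
Tue: 10:32–22:23 = 11 h 51 min; less 15 min break → 11 h 36 min
Wed: 07:38–13:03 = 5 h 25 min; less 45 min break → 4 h 40 min
Total: 9 h 50 min + 11 h 36 min + 4 h 40 min = 26 h 6 min.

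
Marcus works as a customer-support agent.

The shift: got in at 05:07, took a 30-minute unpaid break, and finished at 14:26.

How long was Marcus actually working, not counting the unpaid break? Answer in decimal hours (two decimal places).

The shift: 05:07–14:26 = 9 h 19 min; less 30 min break → 8 h 49 min

8.82 hours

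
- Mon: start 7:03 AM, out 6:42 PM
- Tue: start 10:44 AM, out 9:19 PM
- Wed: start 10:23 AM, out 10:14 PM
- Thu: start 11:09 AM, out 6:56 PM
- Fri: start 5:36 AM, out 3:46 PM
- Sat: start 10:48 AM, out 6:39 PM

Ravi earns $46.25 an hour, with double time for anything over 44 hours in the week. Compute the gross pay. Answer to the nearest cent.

$3504.21

Mon: 7:03 AM–6:42 PM = 11 h 39 min
Tue: 10:44 AM–9:19 PM = 10 h 35 min
Wed: 10:23 AM–10:14 PM = 11 h 51 min
Thu: 11:09 AM–6:56 PM = 7 h 47 min
Fri: 5:36 AM–3:46 PM = 10 h 10 min
Sat: 10:48 AM–6:39 PM = 7 h 51 min
Total worked: 59 h 53 min = 3593 min.
Regular 44 h 0 min = 2640 min at $46.25/h; overtime 15 h 53 min = 953 min at $92.50/h.
Pay = (2640 × $46.25 + 953 × $92.50) ÷ 60 = $3504.21.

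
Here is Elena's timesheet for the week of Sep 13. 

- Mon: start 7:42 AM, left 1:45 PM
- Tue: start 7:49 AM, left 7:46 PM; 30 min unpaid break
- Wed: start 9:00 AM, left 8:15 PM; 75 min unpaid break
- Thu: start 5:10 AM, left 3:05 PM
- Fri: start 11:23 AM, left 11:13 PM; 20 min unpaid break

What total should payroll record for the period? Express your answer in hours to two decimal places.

Mon: 7:42 AM–1:45 PM = 6 h 3 min
Tue: 7:49 AM–7:46 PM = 11 h 57 min; less 30 min break → 11 h 27 min
Wed: 9:00 AM–8:15 PM = 11 h 15 min; less 75 min break → 10 h 0 min
Thu: 5:10 AM–3:05 PM = 9 h 55 min
Fri: 11:23 AM–11:13 PM = 11 h 50 min; less 20 min break → 11 h 30 min
Total: 6 h 3 min + 11 h 27 min + 10 h 0 min + 9 h 55 min + 11 h 30 min = 48 h 55 min.

48.92 hours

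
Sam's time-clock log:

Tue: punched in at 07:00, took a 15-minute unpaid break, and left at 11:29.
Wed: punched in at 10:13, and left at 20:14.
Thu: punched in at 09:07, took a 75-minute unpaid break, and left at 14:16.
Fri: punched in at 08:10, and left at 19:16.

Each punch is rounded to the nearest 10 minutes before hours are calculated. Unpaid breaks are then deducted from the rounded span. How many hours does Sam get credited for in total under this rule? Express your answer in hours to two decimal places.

29.33 hours

Tue: in 07:00→07:00, out 11:29→11:30; 4 h 30 min − 15 min = 4 h 15 min
Wed: in 10:13→10:10, out 20:14→20:10; 10 h 0 min
Thu: in 09:07→09:10, out 14:16→14:20; 5 h 10 min − 75 min = 3 h 55 min
Fri: in 08:10→08:10, out 19:16→19:20; 11 h 10 min
Total credited: 29 h 20 min.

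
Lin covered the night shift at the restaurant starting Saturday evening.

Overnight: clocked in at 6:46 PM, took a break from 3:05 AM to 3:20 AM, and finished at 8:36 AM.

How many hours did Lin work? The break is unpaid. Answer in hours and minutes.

Overnight: 6:46 PM → midnight = 5 h 14 min; midnight → 8:36 AM = 8 h 36 min; span 13 h 50 min; less 15 min break → 13 h 35 min

13 h 35 min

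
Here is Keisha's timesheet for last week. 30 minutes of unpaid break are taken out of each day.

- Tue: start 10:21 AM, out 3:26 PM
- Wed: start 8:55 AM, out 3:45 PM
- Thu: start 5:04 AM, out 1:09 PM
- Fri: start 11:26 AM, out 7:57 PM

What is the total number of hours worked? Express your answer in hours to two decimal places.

26.52 hours

Tue: 10:21 AM–3:26 PM = 5 h 5 min; less 30 min break → 4 h 35 min
Wed: 8:55 AM–3:45 PM = 6 h 50 min; less 30 min break → 6 h 20 min
Thu: 5:04 AM–1:09 PM = 8 h 5 min; less 30 min break → 7 h 35 min
Fri: 11:26 AM–7:57 PM = 8 h 31 min; less 30 min break → 8 h 1 min
Total: 4 h 35 min + 6 h 20 min + 7 h 35 min + 8 h 1 min = 26 h 31 min.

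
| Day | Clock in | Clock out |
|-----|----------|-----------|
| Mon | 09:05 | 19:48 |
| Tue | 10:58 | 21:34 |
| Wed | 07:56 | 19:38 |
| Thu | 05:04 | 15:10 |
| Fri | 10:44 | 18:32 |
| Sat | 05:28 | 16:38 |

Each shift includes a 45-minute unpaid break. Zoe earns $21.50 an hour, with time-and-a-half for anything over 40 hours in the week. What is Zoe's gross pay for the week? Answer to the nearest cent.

$1427.06

Mon: 09:05–19:48 = 10 h 43 min; less 45 min break → 9 h 58 min
Tue: 10:58–21:34 = 10 h 36 min; less 45 min break → 9 h 51 min
Wed: 07:56–19:38 = 11 h 42 min; less 45 min break → 10 h 57 min
Thu: 05:04–15:10 = 10 h 6 min; less 45 min break → 9 h 21 min
Fri: 10:44–18:32 = 7 h 48 min; less 45 min break → 7 h 3 min
Sat: 05:28–16:38 = 11 h 10 min; less 45 min break → 10 h 25 min
Total worked: 57 h 35 min = 3455 min.
Regular 40 h 0 min = 2400 min at $21.50/h; overtime 17 h 35 min = 1055 min at $32.25/h.
Pay = (2400 × $21.50 + 1055 × $32.25) ÷ 60 = $1427.06.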